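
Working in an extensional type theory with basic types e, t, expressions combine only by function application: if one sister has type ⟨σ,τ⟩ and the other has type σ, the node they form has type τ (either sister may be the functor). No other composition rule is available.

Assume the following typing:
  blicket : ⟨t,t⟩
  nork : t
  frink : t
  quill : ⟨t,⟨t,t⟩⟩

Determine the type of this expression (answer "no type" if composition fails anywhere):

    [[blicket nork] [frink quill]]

[blicket nork]: blicket is ⟨t,t⟩, nork is t; result t.
[frink quill]: quill is ⟨t,⟨t,t⟩⟩, frink is t; result ⟨t,t⟩.
[[blicket nork] [frink quill]]: [frink quill] is ⟨t,t⟩, [blicket nork] is t; result t.

t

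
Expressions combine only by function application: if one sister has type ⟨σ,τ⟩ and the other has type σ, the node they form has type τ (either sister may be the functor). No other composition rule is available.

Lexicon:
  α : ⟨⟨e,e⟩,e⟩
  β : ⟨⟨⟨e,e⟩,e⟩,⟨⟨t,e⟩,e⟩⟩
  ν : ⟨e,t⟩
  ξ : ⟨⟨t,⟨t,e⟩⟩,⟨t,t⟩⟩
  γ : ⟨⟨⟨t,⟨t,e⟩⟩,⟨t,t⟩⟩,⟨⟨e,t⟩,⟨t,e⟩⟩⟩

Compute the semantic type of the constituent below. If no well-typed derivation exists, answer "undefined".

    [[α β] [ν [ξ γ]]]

e

[α β]: β is ⟨⟨⟨e,e⟩,e⟩,⟨⟨t,e⟩,e⟩⟩, α is ⟨⟨e,e⟩,e⟩; result ⟨⟨t,e⟩,e⟩.
[ξ γ]: γ is ⟨⟨⟨t,⟨t,e⟩⟩,⟨t,t⟩⟩,⟨⟨e,t⟩,⟨t,e⟩⟩⟩, ξ is ⟨⟨t,⟨t,e⟩⟩,⟨t,t⟩⟩; result ⟨⟨e,t⟩,⟨t,e⟩⟩.
[ν [ξ γ]]: [ξ γ] is ⟨⟨e,t⟩,⟨t,e⟩⟩, ν is ⟨e,t⟩; result ⟨t,e⟩.
[[α β] [ν [ξ γ]]]: [α β] is ⟨⟨t,e⟩,e⟩, [ν [ξ γ]] is ⟨t,e⟩; result e.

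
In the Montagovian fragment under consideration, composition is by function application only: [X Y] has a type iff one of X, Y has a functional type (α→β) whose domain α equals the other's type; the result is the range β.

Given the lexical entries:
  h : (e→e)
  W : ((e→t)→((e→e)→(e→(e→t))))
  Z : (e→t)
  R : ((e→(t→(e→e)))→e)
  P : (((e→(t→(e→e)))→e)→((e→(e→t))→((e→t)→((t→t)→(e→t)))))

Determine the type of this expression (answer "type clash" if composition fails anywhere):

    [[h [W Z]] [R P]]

((e→t)→((t→t)→(e→t)))

[W Z]: functor W : ((e→t)→((e→e)→(e→(e→t)))), argument Z : (e→t); result ((e→e)→(e→(e→t))).
[h [W Z]]: functor [W Z] : ((e→e)→(e→(e→t))), argument h : (e→e); result (e→(e→t)).
[R P]: functor P : (((e→(t→(e→e)))→e)→((e→(e→t))→((e→t)→((t→t)→(e→t))))), argument R : ((e→(t→(e→e)))→e); result ((e→(e→t))→((e→t)→((t→t)→(e→t)))).
[[h [W Z]] [R P]]: functor [R P] : ((e→(e→t))→((e→t)→((t→t)→(e→t)))), argument [h [W Z]] : (e→(e→t)); result ((e→t)→((t→t)→(e→t))).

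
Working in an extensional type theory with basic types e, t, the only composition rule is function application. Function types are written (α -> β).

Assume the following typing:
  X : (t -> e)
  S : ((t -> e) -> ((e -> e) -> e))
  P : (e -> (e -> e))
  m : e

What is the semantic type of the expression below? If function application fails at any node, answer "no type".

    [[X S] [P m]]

e

At [X S], S : ((t -> e) -> ((e -> e) -> e)) takes X : (t -> e), giving ((e -> e) -> e).
At [P m], P : (e -> (e -> e)) takes m : e, giving (e -> e).
At [[X S] [P m]], [X S] : ((e -> e) -> e) takes [P m] : (e -> e), giving e.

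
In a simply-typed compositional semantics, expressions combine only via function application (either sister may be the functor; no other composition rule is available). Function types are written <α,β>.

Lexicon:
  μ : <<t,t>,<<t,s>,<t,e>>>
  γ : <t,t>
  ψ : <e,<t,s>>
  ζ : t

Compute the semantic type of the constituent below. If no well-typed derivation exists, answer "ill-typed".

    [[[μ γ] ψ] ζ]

ill-typed

[μ γ]: μ is <<t,t>,<<t,s>,<t,e>>>, γ is <t,t>; result <<t,s>,<t,e>>.
[[μ γ] ψ]: <<t,s>,<t,e>> and <e,<t,s>> cannot combine by function application — type clash.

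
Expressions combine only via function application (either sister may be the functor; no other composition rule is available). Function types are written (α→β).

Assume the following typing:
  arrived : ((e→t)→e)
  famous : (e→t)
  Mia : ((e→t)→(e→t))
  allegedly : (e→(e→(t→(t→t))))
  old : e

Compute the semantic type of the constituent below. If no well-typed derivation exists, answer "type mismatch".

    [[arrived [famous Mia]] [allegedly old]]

(t→(t→t))

[famous Mia]: Mia is ((e→t)→(e→t)), famous is (e→t); result (e→t).
[arrived [famous Mia]]: arrived is ((e→t)→e), [famous Mia] is (e→t); result e.
[allegedly old]: allegedly is (e→(e→(t→(t→t)))), old is e; result (e→(t→(t→t))).
[[arrived [famous Mia]] [allegedly old]]: [allegedly old] is (e→(t→(t→t))), [arrived [famous Mia]] is e; result (t→(t→t)).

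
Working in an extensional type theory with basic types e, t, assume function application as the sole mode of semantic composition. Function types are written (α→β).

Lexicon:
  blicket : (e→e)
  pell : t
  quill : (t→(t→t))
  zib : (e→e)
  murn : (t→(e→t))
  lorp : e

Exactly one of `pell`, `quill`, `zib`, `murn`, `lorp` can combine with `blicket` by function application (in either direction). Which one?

lorp

pell : t — no; blicket wants e, and pell wants nothing (atomic).
quill : (t→(t→t)) — no; blicket wants e, and quill wants t.
zib : (e→e) — no; blicket wants e, and zib wants e.
murn : (t→(e→t)) — no; blicket wants e, and murn wants t.
lorp — combines: blicket : (e→e) takes lorp : e as argument, giving e.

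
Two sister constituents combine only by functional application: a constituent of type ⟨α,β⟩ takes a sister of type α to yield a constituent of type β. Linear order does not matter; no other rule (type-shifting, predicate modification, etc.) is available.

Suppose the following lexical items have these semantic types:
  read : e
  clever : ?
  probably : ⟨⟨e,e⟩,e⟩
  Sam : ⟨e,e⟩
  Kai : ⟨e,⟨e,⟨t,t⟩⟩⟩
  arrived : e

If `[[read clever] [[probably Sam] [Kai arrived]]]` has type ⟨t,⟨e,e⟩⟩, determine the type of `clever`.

At [[read clever] [[probably Sam] [Kai arrived]]] (required: ⟨t,⟨e,e⟩⟩): [[probably Sam] [Kai arrived]] is ⟨t,t⟩, which is not a function with range ⟨t,⟨e,e⟩⟩; hence [read clever] is the functor — type ⟨⟨t,t⟩,⟨t,⟨e,e⟩⟩⟩.
At [read clever] (required: ⟨⟨t,t⟩,⟨t,⟨e,e⟩⟩⟩): read is e, which is not a function with range ⟨⟨t,t⟩,⟨t,⟨e,e⟩⟩⟩; hence clever is the functor — type ⟨e,⟨⟨t,t⟩,⟨t,⟨e,e⟩⟩⟩⟩.

⟨e,⟨⟨t,t⟩,⟨t,⟨e,e⟩⟩⟩⟩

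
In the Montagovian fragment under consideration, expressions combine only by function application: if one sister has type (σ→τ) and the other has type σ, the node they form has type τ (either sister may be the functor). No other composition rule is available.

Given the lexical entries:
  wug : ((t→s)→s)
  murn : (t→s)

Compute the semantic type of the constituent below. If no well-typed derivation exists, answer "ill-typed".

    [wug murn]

s

[wug murn]: wug is ((t→s)→s), murn is (t→s); result s.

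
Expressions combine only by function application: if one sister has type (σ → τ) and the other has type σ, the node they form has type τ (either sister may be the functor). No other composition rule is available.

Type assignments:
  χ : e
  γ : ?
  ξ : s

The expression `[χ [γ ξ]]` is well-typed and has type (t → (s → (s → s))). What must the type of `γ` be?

(s → (e → (t → (s → (s → s)))))

[χ [γ ξ]] must have type (t → (s → (s → s))). The sister χ has type e; that is not a function onto (t → (s → (s → s))), so [γ ξ] must be the functor, of type (e → (t → (s → (s → s)))).
[γ ξ] must have type (e → (t → (s → (s → s)))). The sister ξ has type s; that is not a function onto (e → (t → (s → (s → s)))), so γ must be the functor, of type (s → (e → (t → (s → (s → s))))).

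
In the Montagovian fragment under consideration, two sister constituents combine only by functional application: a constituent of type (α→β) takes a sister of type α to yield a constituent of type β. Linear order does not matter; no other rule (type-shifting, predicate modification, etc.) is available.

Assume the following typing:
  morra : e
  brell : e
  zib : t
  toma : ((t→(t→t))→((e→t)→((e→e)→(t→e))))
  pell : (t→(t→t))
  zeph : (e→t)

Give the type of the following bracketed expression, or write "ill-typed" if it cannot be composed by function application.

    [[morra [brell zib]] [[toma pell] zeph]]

At [brell zib]: neither e nor t can take the other as argument; the node is ill-typed.

ill-typed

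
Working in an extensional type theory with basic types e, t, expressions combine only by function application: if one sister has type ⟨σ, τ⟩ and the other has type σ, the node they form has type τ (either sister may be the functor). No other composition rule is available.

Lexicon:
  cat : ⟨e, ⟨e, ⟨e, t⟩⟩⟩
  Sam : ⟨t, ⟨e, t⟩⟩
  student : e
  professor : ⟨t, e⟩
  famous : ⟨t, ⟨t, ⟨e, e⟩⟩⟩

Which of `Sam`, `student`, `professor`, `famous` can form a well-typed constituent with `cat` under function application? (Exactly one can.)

student

Sam : ⟨t, ⟨e, t⟩⟩ — neither side's domain matches the other.
student — combines: cat : ⟨e, ⟨e, ⟨e, t⟩⟩⟩ takes student : e as argument, giving ⟨e, ⟨e, t⟩⟩.
professor : ⟨t, e⟩ — neither side's domain matches the other.
famous : ⟨t, ⟨t, ⟨e, e⟩⟩⟩ — neither side's domain matches the other.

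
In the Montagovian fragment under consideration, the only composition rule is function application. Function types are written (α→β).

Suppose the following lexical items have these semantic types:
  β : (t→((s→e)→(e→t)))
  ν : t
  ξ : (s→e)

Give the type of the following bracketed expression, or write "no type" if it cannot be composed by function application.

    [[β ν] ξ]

[β ν]: (t→((s→e)→(e→t))) applied to t yields ((s→e)→(e→t)).
[[β ν] ξ]: ((s→e)→(e→t)) applied to (s→e) yields (e→t).

(e→t)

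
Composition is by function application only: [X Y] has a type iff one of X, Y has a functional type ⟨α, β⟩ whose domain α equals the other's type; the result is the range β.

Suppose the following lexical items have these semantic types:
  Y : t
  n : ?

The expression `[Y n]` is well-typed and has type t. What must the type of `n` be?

For [Y n] to have type t with Y of type t, n must be the function: n : ⟨t, t⟩.

⟨t, t⟩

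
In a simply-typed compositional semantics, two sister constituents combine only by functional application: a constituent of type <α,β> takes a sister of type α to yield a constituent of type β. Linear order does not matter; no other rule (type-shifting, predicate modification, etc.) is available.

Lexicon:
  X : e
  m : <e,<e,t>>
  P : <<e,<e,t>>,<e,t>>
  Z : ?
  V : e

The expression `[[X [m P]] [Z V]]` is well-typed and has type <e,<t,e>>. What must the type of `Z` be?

<e,<t,<e,<t,e>>>>

For [[X [m P]] [Z V]] to have type <e,<t,e>> with [X [m P]] of type t, [Z V] must be the function: [Z V] : <t,<e,<t,e>>>.
For [Z V] to have type <t,<e,<t,e>>> with V of type e, Z must be the function: Z : <e,<t,<e,<t,e>>>>.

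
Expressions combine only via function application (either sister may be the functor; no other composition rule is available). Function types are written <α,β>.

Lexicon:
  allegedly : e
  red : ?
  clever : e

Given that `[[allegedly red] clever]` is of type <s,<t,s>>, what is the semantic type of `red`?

For [[allegedly red] clever] to have type <s,<t,s>> with clever of type e, [allegedly red] must be the function: [allegedly red] : <e,<s,<t,s>>>.
For [allegedly red] to have type <e,<s,<t,s>>> with allegedly of type e, red must be the function: red : <e,<e,<s,<t,s>>>>.

<e,<e,<s,<t,s>>>>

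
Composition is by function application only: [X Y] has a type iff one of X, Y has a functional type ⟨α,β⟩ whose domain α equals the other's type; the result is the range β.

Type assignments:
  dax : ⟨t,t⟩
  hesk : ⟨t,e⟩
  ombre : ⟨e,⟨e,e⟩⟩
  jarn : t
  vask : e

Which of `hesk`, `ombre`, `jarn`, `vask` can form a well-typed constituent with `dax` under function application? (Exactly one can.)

hesk : ⟨t,e⟩ — does not combine with dax.
ombre : ⟨e,⟨e,e⟩⟩ — does not combine with dax.
jarn — combines: dax : ⟨t,t⟩ takes jarn : t as argument, giving t.
vask : e — does not combine with dax.

jarn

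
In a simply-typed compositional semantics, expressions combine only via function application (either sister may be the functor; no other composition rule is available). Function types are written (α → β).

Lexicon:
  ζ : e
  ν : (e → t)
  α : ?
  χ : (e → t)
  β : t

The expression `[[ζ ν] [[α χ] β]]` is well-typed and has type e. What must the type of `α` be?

For [[ζ ν] [[α χ] β]] to have type e with [ζ ν] of type t, [[α χ] β] must be the function: [[α χ] β] : (t → e).
For [[α χ] β] to have type (t → e) with β of type t, [α χ] must be the function: [α χ] : (t → (t → e)).
For [α χ] to have type (t → (t → e)) with χ of type (e → t), α must be the function: α : ((e → t) → (t → (t → e))).

((e → t) → (t → (t → e)))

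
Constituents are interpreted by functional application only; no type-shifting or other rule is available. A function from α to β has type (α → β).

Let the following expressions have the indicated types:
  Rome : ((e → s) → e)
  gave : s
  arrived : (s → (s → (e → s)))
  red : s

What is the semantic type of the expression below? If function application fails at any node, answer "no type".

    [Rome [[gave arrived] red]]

[gave arrived]: functor arrived : (s → (s → (e → s))), argument gave : s; result (s → (e → s)).
[[gave arrived] red]: functor [gave arrived] : (s → (e → s)), argument red : s; result (e → s).
[Rome [[gave arrived] red]]: functor Rome : ((e → s) → e), argument [[gave arrived] red] : (e → s); result e.

e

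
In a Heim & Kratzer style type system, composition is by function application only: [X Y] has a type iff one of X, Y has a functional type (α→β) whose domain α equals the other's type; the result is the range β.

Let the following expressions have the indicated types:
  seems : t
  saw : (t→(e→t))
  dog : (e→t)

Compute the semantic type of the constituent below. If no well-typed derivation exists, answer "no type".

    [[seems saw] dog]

[seems saw]: functor saw : (t→(e→t)), argument seems : t; result (e→t).
[[seems saw] dog]: (e→t) and (e→t) cannot combine by function application — type clash.

no type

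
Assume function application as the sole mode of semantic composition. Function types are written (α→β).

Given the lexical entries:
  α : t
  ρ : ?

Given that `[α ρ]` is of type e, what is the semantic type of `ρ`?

[α ρ] must have type e. The sister α has type t; that is not a function onto e, so ρ must be the functor, of type (t→e).

(t→e)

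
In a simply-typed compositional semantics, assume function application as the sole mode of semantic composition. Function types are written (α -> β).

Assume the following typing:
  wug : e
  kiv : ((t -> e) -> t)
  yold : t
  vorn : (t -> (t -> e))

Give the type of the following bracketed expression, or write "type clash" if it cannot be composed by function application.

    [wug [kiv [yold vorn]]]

type clash

[yold vorn]: (t -> (t -> e)) applied to t yields (t -> e).
[kiv [yold vorn]]: ((t -> e) -> t) applied to (t -> e) yields t.
[wug [kiv [yold vorn]]]: e and t cannot combine by function application — type clash.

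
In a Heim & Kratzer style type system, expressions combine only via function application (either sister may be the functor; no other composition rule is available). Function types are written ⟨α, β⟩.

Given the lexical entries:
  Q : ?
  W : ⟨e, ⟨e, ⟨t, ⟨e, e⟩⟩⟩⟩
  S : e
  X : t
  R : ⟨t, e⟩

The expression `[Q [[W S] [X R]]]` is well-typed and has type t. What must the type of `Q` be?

⟨⟨t, ⟨e, e⟩⟩, t⟩

At [Q [[W S] [X R]]] (required: t): [[W S] [X R]] is ⟨t, ⟨e, e⟩⟩, which is not a function with range t; hence Q is the functor — type ⟨⟨t, ⟨e, e⟩⟩, t⟩.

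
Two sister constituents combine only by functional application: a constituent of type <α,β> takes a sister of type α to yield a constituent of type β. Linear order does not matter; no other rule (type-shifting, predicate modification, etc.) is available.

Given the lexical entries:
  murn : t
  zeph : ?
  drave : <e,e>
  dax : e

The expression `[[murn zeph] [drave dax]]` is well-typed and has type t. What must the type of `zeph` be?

[[murn zeph] [drave dax]] is required to be t. [drave dax] : e cannot yield t as functor, so [murn zeph] : <e,t>.
[murn zeph] is required to be <e,t>. murn : t cannot yield <e,t> as functor, so zeph : <t,<e,t>>.

<t,<e,t>>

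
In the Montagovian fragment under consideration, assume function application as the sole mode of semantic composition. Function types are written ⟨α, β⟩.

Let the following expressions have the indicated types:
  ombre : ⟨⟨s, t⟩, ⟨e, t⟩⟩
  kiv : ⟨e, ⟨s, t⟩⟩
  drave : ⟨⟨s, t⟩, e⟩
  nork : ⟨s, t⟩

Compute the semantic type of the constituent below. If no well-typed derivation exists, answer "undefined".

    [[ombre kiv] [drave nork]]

At [ombre kiv]: neither ⟨⟨s, t⟩, ⟨e, t⟩⟩ nor ⟨e, ⟨s, t⟩⟩ can take the other as argument; the node is ill-typed.

undefined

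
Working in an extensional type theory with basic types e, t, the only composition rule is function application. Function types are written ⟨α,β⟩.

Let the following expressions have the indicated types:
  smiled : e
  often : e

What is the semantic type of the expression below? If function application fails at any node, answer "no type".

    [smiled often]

no type

[smiled often]: e with e — neither is a function whose domain matches the other; composition fails here.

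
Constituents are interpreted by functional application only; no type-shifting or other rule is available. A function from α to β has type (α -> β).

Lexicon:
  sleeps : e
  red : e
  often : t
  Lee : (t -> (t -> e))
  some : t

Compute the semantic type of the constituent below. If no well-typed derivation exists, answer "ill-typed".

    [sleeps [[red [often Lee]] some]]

[often Lee]: Lee is (t -> (t -> e)), often is t; result (t -> e).
[red [often Lee]]: e and (t -> e) cannot combine by function application — type clash.

ill-typed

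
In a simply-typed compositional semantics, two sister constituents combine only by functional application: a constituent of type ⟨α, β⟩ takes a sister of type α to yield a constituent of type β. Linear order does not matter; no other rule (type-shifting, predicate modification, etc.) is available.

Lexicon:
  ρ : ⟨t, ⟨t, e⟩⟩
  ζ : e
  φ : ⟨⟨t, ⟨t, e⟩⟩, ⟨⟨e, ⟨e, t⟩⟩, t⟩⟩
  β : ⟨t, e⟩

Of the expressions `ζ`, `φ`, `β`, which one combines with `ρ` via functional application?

φ

ζ : e — ρ needs t; ζ needs nothing (atomic); neither fits.
φ — combines: φ : ⟨⟨t, ⟨t, e⟩⟩, ⟨⟨e, ⟨e, t⟩⟩, t⟩⟩ takes ρ : ⟨t, ⟨t, e⟩⟩ as argument, giving ⟨⟨e, ⟨e, t⟩⟩, t⟩.
β : ⟨t, e⟩ — ρ needs t; β needs t; neither fits.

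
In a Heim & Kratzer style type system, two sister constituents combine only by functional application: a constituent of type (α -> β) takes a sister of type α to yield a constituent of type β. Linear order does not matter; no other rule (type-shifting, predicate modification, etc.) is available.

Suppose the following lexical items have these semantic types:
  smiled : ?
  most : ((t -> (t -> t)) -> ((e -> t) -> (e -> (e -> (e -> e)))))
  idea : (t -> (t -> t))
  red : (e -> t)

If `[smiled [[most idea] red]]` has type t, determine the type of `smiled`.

[smiled [[most idea] red]] must have type t. The sister [[most idea] red] has type (e -> (e -> (e -> e))); that is not a function onto t, so smiled must be the functor, of type ((e -> (e -> (e -> e))) -> t).

((e -> (e -> (e -> e))) -> t)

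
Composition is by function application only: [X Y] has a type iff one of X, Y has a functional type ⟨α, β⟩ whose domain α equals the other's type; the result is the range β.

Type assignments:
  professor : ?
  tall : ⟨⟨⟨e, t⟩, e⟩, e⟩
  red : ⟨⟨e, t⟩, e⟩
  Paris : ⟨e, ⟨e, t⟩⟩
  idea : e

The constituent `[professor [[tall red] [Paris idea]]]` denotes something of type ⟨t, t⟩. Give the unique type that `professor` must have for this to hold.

⟨t, ⟨t, t⟩⟩

At [professor [[tall red] [Paris idea]]] (required: ⟨t, t⟩): [[tall red] [Paris idea]] is t, which is not a function with range ⟨t, t⟩; hence professor is the functor — type ⟨t, ⟨t, t⟩⟩.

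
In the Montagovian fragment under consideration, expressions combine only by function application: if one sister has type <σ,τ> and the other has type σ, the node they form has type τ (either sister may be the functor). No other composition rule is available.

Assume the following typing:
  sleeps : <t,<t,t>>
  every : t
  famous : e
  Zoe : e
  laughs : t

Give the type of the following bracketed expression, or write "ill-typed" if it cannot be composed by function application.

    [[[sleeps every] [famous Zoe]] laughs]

ill-typed

[sleeps every]: functor sleeps : <t,<t,t>>, argument every : t; result <t,t>.
[famous Zoe]: e with e — neither is a function whose domain matches the other; composition fails here.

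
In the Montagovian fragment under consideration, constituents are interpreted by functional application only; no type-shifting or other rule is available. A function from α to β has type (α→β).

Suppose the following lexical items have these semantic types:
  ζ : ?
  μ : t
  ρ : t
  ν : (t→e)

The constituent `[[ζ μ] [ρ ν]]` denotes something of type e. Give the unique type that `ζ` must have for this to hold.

For [[ζ μ] [ρ ν]] to have type e with [ρ ν] of type e, [ζ μ] must be the function: [ζ μ] : (e→e).
For [ζ μ] to have type (e→e) with μ of type t, ζ must be the function: ζ : (t→(e→e)).

(t→(e→e))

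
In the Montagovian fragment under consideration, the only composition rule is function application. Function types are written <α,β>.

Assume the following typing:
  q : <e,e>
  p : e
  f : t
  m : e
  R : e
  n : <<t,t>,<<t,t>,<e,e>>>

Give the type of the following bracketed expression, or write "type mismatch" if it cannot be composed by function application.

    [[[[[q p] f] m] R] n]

[q p]: <e,e> applied to e yields e.
At [[q p] f]: neither e nor t can take the other as argument; the node is ill-typed.

type mismatch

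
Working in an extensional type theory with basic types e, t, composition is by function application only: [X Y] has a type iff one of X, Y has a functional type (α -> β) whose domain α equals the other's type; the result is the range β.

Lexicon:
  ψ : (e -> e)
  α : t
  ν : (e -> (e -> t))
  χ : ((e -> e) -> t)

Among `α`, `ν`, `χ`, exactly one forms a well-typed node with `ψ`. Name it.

χ

α : t — no; ψ wants e, and α wants nothing (atomic).
ν : (e -> (e -> t)) — no; ψ wants e, and ν wants e.
χ — combines: χ : ((e -> e) -> t) takes ψ : (e -> e) as argument, giving t.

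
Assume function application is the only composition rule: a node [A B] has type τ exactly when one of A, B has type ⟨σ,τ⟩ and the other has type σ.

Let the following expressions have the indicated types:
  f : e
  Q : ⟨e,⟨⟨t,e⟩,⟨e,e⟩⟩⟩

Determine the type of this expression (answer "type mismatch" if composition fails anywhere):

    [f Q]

[f Q]: Q is ⟨e,⟨⟨t,e⟩,⟨e,e⟩⟩⟩, f is e; result ⟨⟨t,e⟩,⟨e,e⟩⟩.

⟨⟨t,e⟩,⟨e,e⟩⟩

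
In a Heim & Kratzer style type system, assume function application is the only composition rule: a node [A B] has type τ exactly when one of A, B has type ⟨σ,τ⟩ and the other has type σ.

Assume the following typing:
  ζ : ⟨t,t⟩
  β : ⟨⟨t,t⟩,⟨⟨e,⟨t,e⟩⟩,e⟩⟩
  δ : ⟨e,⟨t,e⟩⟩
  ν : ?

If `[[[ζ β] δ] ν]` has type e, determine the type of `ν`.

[[[ζ β] δ] ν] must have type e. The sister [[ζ β] δ] has type e; that is not a function onto e, so ν must be the functor, of type ⟨e,e⟩.

⟨e,e⟩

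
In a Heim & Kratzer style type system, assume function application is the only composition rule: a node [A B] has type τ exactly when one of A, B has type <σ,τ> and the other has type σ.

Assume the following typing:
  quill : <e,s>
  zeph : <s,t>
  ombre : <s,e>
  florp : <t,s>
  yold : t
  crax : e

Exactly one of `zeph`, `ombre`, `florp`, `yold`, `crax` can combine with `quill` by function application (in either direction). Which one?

crax

zeph : <s,t> — quill needs e; zeph needs s; neither fits.
ombre : <s,e> — quill needs e; ombre needs s; neither fits.
florp : <t,s> — quill needs e; florp needs t; neither fits.
yold : t — quill needs e; yold needs nothing (atomic); neither fits.
crax — combines: quill : <e,s> takes crax : e as argument, giving s.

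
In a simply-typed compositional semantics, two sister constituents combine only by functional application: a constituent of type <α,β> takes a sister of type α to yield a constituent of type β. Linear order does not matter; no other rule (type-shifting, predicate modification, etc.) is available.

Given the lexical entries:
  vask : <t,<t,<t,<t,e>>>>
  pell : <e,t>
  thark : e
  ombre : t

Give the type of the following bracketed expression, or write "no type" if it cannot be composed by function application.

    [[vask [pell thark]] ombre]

At [pell thark], pell : <e,t> takes thark : e, giving t.
At [vask [pell thark]], vask : <t,<t,<t,<t,e>>>> takes [pell thark] : t, giving <t,<t,<t,e>>>.
At [[vask [pell thark]] ombre], [vask [pell thark]] : <t,<t,<t,e>>> takes ombre : t, giving <t,<t,e>>.

<t,<t,e>>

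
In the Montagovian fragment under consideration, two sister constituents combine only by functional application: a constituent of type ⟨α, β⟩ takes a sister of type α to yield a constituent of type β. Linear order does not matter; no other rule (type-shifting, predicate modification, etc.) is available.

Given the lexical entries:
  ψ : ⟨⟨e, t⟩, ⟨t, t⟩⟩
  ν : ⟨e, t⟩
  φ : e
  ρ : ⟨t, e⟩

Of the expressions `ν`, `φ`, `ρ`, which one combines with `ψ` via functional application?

ν — combines: ψ : ⟨⟨e, t⟩, ⟨t, t⟩⟩ takes ν : ⟨e, t⟩ as argument, giving ⟨t, t⟩.
φ : e — does not combine with ψ.
ρ : ⟨t, e⟩ — does not combine with ψ.

ν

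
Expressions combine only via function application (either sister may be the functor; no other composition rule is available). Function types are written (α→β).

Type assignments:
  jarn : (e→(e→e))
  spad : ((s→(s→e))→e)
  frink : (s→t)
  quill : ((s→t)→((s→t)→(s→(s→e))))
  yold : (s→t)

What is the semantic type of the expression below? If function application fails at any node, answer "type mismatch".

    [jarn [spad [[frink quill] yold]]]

(e→e)

At [frink quill], quill : ((s→t)→((s→t)→(s→(s→e)))) takes frink : (s→t), giving ((s→t)→(s→(s→e))).
At [[frink quill] yold], [frink quill] : ((s→t)→(s→(s→e))) takes yold : (s→t), giving (s→(s→e)).
At [spad [[frink quill] yold]], spad : ((s→(s→e))→e) takes [[frink quill] yold] : (s→(s→e)), giving e.
At [jarn [spad [[frink quill] yold]]], jarn : (e→(e→e)) takes [spad [[frink quill] yold]] : e, giving (e→e).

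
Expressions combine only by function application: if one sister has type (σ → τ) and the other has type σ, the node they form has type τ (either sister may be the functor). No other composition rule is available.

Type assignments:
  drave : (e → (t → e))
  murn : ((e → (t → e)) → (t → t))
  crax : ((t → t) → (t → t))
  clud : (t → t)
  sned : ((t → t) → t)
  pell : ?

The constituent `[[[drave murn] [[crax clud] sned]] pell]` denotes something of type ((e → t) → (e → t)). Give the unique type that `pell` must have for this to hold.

At [[[drave murn] [[crax clud] sned]] pell] (required: ((e → t) → (e → t))): [[drave murn] [[crax clud] sned]] is t, which is not a function with range ((e → t) → (e → t)); hence pell is the functor — type (t → ((e → t) → (e → t))).

(t → ((e → t) → (e → t)))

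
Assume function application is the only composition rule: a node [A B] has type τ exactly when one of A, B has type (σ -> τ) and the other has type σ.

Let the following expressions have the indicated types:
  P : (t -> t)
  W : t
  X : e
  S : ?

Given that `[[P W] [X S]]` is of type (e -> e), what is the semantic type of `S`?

(e -> (t -> (e -> e)))

[[P W] [X S]] must have type (e -> e). The sister [P W] has type t; that is not a function onto (e -> e), so [X S] must be the functor, of type (t -> (e -> e)).
[X S] must have type (t -> (e -> e)). The sister X has type e; that is not a function onto (t -> (e -> e)), so S must be the functor, of type (e -> (t -> (e -> e))).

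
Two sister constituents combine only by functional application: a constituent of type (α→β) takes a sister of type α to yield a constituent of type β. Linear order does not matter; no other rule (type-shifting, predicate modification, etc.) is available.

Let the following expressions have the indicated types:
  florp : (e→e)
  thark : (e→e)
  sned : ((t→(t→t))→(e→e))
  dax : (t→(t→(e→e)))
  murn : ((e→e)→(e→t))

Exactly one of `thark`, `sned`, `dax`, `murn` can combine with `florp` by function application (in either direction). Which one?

murn

thark : (e→e) — neither side's domain matches the other.
sned : ((t→(t→t))→(e→e)) — neither side's domain matches the other.
dax : (t→(t→(e→e))) — neither side's domain matches the other.
murn — combines: murn : ((e→e)→(e→t)) takes florp : (e→e) as argument, giving (e→t).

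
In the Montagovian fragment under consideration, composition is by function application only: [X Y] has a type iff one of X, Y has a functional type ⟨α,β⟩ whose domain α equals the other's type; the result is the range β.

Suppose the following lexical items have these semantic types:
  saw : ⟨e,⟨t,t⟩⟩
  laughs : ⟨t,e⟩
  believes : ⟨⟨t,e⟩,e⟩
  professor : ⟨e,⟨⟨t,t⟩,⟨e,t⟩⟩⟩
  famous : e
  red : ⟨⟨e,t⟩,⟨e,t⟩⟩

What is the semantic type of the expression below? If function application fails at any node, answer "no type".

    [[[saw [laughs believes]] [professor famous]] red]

[laughs believes] — believes of type ⟨⟨t,e⟩,e⟩ combines with laughs of type ⟨t,e⟩: type e.
[saw [laughs believes]] — saw of type ⟨e,⟨t,t⟩⟩ combines with [laughs believes] of type e: type ⟨t,t⟩.
[professor famous] — professor of type ⟨e,⟨⟨t,t⟩,⟨e,t⟩⟩⟩ combines with famous of type e: type ⟨⟨t,t⟩,⟨e,t⟩⟩.
[[saw [laughs believes]] [professor famous]] — [professor famous] of type ⟨⟨t,t⟩,⟨e,t⟩⟩ combines with [saw [laughs believes]] of type ⟨t,t⟩: type ⟨e,t⟩.
[[[saw [laughs believes]] [professor famous]] red] — red of type ⟨⟨e,t⟩,⟨e,t⟩⟩ combines with [[saw [laughs believes]] [professor famous]] of type ⟨e,t⟩: type ⟨e,t⟩.

⟨e,t⟩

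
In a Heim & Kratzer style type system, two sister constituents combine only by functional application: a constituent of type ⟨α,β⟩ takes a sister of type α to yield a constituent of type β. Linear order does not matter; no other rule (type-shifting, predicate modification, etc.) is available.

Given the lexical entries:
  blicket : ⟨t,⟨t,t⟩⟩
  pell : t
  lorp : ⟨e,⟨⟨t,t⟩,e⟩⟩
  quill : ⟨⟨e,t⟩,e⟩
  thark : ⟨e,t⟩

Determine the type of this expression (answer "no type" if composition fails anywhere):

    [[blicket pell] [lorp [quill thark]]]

e

[blicket pell]: blicket is ⟨t,⟨t,t⟩⟩, pell is t; result ⟨t,t⟩.
[quill thark]: quill is ⟨⟨e,t⟩,e⟩, thark is ⟨e,t⟩; result e.
[lorp [quill thark]]: lorp is ⟨e,⟨⟨t,t⟩,e⟩⟩, [quill thark] is e; result ⟨⟨t,t⟩,e⟩.
[[blicket pell] [lorp [quill thark]]]: [lorp [quill thark]] is ⟨⟨t,t⟩,e⟩, [blicket pell] is ⟨t,t⟩; result e.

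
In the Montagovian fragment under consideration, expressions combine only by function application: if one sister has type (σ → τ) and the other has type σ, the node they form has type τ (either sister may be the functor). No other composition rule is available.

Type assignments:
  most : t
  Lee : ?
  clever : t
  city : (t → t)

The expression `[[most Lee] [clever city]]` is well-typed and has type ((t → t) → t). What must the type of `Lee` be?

[[most Lee] [clever city]] must have type ((t → t) → t). The sister [clever city] has type t; that is not a function onto ((t → t) → t), so [most Lee] must be the functor, of type (t → ((t → t) → t)).
[most Lee] must have type (t → ((t → t) → t)). The sister most has type t; that is not a function onto (t → ((t → t) → t)), so Lee must be the functor, of type (t → (t → ((t → t) → t))).

(t → (t → ((t → t) → t)))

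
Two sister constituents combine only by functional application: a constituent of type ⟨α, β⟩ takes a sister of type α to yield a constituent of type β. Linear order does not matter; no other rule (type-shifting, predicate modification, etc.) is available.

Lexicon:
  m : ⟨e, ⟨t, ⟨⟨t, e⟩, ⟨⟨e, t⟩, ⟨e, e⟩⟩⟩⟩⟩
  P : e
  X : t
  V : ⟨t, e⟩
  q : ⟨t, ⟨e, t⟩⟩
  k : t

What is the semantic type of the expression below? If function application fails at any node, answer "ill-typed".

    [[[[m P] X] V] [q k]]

⟨e, e⟩

At [m P], m : ⟨e, ⟨t, ⟨⟨t, e⟩, ⟨⟨e, t⟩, ⟨e, e⟩⟩⟩⟩⟩ takes P : e, giving ⟨t, ⟨⟨t, e⟩, ⟨⟨e, t⟩, ⟨e, e⟩⟩⟩⟩.
At [[m P] X], [m P] : ⟨t, ⟨⟨t, e⟩, ⟨⟨e, t⟩, ⟨e, e⟩⟩⟩⟩ takes X : t, giving ⟨⟨t, e⟩, ⟨⟨e, t⟩, ⟨e, e⟩⟩⟩.
At [[[m P] X] V], [[m P] X] : ⟨⟨t, e⟩, ⟨⟨e, t⟩, ⟨e, e⟩⟩⟩ takes V : ⟨t, e⟩, giving ⟨⟨e, t⟩, ⟨e, e⟩⟩.
At [q k], q : ⟨t, ⟨e, t⟩⟩ takes k : t, giving ⟨e, t⟩.
At [[[[m P] X] V] [q k]], [[[m P] X] V] : ⟨⟨e, t⟩, ⟨e, e⟩⟩ takes [q k] : ⟨e, t⟩, giving ⟨e, e⟩.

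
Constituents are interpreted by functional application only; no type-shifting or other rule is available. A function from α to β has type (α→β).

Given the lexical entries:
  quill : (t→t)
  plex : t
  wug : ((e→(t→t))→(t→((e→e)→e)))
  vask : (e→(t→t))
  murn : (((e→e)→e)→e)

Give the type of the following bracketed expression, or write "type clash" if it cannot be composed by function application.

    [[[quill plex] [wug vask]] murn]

[quill plex]: (t→t) applied to t yields t.
[wug vask]: ((e→(t→t))→(t→((e→e)→e))) applied to (e→(t→t)) yields (t→((e→e)→e)).
[[quill plex] [wug vask]]: (t→((e→e)→e)) applied to t yields ((e→e)→e).
[[[quill plex] [wug vask]] murn]: (((e→e)→e)→e) applied to ((e→e)→e) yields e.

e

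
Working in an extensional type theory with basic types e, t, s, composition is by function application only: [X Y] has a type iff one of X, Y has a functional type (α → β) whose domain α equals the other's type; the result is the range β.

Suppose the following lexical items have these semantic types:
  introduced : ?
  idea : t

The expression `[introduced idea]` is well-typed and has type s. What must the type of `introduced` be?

(t → s)

[introduced idea] is required to be s. idea : t cannot yield s as functor, so introduced : (t → s).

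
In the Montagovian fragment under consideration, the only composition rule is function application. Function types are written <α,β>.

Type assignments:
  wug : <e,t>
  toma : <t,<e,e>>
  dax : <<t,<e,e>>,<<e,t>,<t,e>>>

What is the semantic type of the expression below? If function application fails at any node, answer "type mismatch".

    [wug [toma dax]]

<t,e>

[toma dax] — dax of type <<t,<e,e>>,<<e,t>,<t,e>>> combines with toma of type <t,<e,e>>: type <<e,t>,<t,e>>.
[wug [toma dax]] — [toma dax] of type <<e,t>,<t,e>> combines with wug of type <e,t>: type <t,e>.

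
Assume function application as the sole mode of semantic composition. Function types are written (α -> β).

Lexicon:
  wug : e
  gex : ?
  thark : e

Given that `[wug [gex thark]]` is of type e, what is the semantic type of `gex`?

(e -> (e -> e))

[wug [gex thark]] must have type e. The sister wug has type e; that is not a function onto e, so [gex thark] must be the functor, of type (e -> e).
[gex thark] must have type (e -> e). The sister thark has type e; that is not a function onto (e -> e), so gex must be the functor, of type (e -> (e -> e)).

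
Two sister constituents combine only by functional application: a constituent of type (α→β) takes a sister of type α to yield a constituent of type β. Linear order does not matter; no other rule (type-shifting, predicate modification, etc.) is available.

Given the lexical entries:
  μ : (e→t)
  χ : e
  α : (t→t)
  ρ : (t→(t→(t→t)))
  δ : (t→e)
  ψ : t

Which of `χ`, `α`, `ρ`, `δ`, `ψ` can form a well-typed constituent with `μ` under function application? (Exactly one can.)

χ

χ — combines: μ : (e→t) takes χ : e as argument, giving t.
α : (t→t) — neither side's domain matches the other.
ρ : (t→(t→(t→t))) — neither side's domain matches the other.
δ : (t→e) — neither side's domain matches the other.
ψ : t — neither side's domain matches the other.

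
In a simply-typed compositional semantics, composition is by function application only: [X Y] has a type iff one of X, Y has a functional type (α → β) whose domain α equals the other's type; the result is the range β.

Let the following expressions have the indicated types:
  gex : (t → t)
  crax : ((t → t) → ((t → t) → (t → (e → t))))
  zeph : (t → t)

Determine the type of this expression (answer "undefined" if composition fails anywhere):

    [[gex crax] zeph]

(t → (e → t))

[gex crax] — crax of type ((t → t) → ((t → t) → (t → (e → t)))) combines with gex of type (t → t): type ((t → t) → (t → (e → t))).
[[gex crax] zeph] — [gex crax] of type ((t → t) → (t → (e → t))) combines with zeph of type (t → t): type (t → (e → t)).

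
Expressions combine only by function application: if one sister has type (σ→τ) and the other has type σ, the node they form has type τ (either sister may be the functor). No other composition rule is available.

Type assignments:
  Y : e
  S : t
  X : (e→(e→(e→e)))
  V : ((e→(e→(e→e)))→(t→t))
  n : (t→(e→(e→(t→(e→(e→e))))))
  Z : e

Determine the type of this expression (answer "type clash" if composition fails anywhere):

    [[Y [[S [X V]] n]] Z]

(t→(e→(e→e)))

[X V] — V of type ((e→(e→(e→e)))→(t→t)) combines with X of type (e→(e→(e→e))): type (t→t).
[S [X V]] — [X V] of type (t→t) combines with S of type t: type t.
[[S [X V]] n] — n of type (t→(e→(e→(t→(e→(e→e)))))) combines with [S [X V]] of type t: type (e→(e→(t→(e→(e→e))))).
[Y [[S [X V]] n]] — [[S [X V]] n] of type (e→(e→(t→(e→(e→e))))) combines with Y of type e: type (e→(t→(e→(e→e)))).
[[Y [[S [X V]] n]] Z] — [Y [[S [X V]] n]] of type (e→(t→(e→(e→e)))) combines with Z of type e: type (t→(e→(e→e))).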